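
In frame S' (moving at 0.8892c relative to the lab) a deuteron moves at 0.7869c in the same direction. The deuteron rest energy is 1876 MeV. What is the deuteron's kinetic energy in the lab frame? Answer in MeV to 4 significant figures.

K ≈ 9418 MeV

u_lab = (0.7869 + 0.8892)/(1 + 0.7869×0.8892) = 0.9861085
γ = 1/√(1 − 0.9861085²) = 6.02039
K = (γ − 1)m₀c² = (6.02039 − 1) × 1876 = 5.02039 × 1876 = 9418 MeV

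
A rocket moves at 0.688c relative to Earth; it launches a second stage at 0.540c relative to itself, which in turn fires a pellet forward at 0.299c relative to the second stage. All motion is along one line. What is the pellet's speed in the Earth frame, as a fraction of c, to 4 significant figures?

u ≈ 0.9421c

Compose boost 2: (0.540 + 0.688)/(1 + 0.540×0.688) = 1.228/1.37152 = 0.895357
Compose boost 3: (0.299 + 0.895357)/(1 + 0.299×0.895357) = 1.19436/1.26771 = 0.9421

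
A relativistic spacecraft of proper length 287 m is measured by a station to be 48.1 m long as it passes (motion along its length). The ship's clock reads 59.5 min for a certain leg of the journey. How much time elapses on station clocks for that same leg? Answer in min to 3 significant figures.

Length contraction ⇒ γ = L₀/L = 287/48.1 = 5.9667
Time dilation: Δt = γτ₀ = 5.9667 × 59.5 min = 355 min

Δt ≈ 355 min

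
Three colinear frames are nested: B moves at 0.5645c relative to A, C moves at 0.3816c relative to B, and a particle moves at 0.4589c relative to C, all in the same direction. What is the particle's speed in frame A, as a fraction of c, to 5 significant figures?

u ≈ 0.91166c

Compose boost 2: (0.3816 + 0.5645)/(1 + 0.3816×0.5645) = 0.94610/1.215413 = 0.7784184
Compose boost 3: (0.4589 + 0.7784184)/(1 + 0.4589×0.7784184) = 1.237318/1.357216 = 0.91166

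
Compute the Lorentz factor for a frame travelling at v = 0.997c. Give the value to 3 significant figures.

γ = 1/√(1 − β²) = 1/√(1 − 0.997²) = 1/√(0.0059910) = 12.9

γ ≈ 12.9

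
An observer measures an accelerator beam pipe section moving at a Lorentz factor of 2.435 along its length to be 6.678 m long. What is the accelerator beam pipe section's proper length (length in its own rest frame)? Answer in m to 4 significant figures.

γ = 2.435 (given)
L₀ = γL = 2.435 × 6.678 = 16.26 m

L₀ ≈ 16.26 m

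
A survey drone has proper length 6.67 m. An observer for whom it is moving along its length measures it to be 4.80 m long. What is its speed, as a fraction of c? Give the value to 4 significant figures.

β ≈ 0.6943

γ = L₀/L = 6.67/4.80 = 1.38958
β = √(1 − 1/γ²) = 0.6943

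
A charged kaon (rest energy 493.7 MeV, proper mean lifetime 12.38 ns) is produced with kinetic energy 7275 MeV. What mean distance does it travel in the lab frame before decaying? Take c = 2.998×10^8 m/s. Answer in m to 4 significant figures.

d ≈ 58.29 m

γ = 1 + K/(m₀c²) = 1 + 7275/493.7 = 15.7357
β = √(1 − 1/γ²) = 0.997979
Dilated lifetime: γτ₀ = 15.7357 × 12.38 ns = 194.808 ns
d = βc·γτ₀ = 0.997979 × (2.998×10^8 m/s) × 1.94808×10^-7 s = 58.29 m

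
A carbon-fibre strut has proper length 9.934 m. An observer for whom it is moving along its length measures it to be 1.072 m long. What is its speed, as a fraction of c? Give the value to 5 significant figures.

β ≈ 0.99416

γ = L₀/L = 9.934/1.072 = 9.266791
β = √(1 − 1/γ²) = 0.99416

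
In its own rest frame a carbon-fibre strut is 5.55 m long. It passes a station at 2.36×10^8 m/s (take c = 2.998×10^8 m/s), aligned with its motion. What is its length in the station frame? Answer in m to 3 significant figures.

β = v/c = 2.36×10^8 / 2.998×10^8 = 0.78719
γ = 1/√(1 − 0.78719²) = 1.6215
Length contraction: L = L₀/γ = 5.55/1.6215 = 3.42 m

L ≈ 3.42 m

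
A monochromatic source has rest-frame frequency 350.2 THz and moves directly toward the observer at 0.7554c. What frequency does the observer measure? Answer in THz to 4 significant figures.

f_obs ≈ 938.2 THz

Relativistic Doppler: f_obs = f_src √((1+β)/(1−β))
= 350.2 × √(1.75540/0.244600) = 350.2 × 2.67892 = 938.2 THz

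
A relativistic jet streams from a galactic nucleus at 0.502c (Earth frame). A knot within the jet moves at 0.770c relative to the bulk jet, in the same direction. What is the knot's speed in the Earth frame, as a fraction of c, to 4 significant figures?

Relativistic velocity addition: u = (u' + v)/(1 + u'v/c²)
= (0.770 + 0.502)/(1 + 0.770×0.502) = 1.272/1.38654 = 0.9174

u ≈ 0.9174c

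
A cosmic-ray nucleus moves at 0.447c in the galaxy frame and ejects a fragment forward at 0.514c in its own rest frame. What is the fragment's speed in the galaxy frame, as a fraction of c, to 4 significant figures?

u ≈ 0.7815c

Compose boost 2: (0.514 + 0.447)/(1 + 0.514×0.447) = 0.9610/1.22976 = 0.7815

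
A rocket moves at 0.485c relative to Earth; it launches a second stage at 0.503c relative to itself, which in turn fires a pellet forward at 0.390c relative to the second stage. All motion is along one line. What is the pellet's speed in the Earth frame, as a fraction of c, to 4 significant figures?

Compose boost 2: (0.503 + 0.485)/(1 + 0.503×0.485) = 0.9880/1.24395 = 0.794241
Compose boost 3: (0.390 + 0.794241)/(1 + 0.390×0.794241) = 1.18424/1.30975 = 0.9042

u ≈ 0.9042c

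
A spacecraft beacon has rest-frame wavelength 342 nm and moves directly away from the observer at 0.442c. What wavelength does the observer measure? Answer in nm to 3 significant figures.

λ_obs ≈ 550 nm

Relativistic Doppler: λ_obs = λ_src √((1+β)/(1−β))
= 342 × √(1.4420/0.55800) = 342 × 1.6076 = 550 nm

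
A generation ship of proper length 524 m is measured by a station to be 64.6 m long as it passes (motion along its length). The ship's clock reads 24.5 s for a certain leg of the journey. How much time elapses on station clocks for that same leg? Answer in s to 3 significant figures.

Δt ≈ 199 s

Length contraction ⇒ γ = L₀/L = 524/64.6 = 8.1115
Time dilation: Δt = γτ₀ = 8.1115 × 24.5 s = 199 s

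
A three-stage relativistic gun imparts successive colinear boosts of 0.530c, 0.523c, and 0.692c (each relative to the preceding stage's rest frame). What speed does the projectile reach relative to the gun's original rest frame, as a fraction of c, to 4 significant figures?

u ≈ 0.9656c

Compose boost 2: (0.523 + 0.530)/(1 + 0.523×0.530) = 1.053/1.27719 = 0.824466
Compose boost 3: (0.692 + 0.824466)/(1 + 0.692×0.824466) = 1.51647/1.57053 = 0.9656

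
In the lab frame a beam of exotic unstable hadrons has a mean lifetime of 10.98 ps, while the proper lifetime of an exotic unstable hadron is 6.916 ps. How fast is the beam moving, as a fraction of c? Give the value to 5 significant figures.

β ≈ 0.77670

γ = Δt/τ₀ = 10.98/6.916 = 1.587623
β = √(1 − 1/γ²) = √(1 − 1/1.587623²) = 0.77670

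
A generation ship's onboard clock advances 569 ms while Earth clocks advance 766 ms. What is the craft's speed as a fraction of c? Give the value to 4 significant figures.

γ = Δt/τ₀ = 766/569 = 1.34622
β = √(1 − 1/γ²) = √(1 − 1/1.34622²) = 0.6695

β ≈ 0.6695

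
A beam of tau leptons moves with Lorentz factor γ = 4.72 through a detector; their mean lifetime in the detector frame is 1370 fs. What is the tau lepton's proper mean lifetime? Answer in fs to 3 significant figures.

τ₀ ≈ 290 fs

γ = 4.72 (given)
Proper time: τ₀ = Δt/γ = 1370/4.72 = 290 fs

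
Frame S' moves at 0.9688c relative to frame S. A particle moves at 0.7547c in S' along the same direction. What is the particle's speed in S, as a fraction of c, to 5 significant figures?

u ≈ 0.99558c

Relativistic velocity addition: u = (u' + v)/(1 + u'v/c²)
= (0.7547 + 0.9688)/(1 + 0.7547×0.9688) = 1.7235/1.731153 = 0.99558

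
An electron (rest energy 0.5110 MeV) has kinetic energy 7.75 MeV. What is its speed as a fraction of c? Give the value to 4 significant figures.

γ = 1 + K/(m₀c²) = 1 + 7.75/0.5110 = 16.1663
β = √(1 − 1/γ²) = 0.9981

β ≈ 0.9981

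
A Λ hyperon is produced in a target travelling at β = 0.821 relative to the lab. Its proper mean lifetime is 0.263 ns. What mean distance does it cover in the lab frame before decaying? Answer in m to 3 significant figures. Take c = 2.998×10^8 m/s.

d ≈ 0.113 m

γ = 1/√(1 − 0.821²) = 1.7515
Dilated lifetime: Δt = γτ₀ = 1.7515 × 0.263 ns = 0.46065 ns
d = vΔt = 0.821c × 0.46065 ns = 2.4614×10^8 m/s × 4.6065×10^-10 s = 0.113 m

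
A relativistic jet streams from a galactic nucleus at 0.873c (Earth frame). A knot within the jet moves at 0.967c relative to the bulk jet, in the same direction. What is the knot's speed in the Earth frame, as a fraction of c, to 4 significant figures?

u ≈ 0.9977c

Relativistic velocity addition: u = (u' + v)/(1 + u'v/c²)
= (0.967 + 0.873)/(1 + 0.967×0.873) = 1.840/1.84419 = 0.9977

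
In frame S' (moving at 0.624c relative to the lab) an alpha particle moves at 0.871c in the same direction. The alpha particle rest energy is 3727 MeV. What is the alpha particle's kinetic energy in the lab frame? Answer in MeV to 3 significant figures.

u_lab = (0.871 + 0.624)/(1 + 0.871×0.624) = 0.968575
γ = 1/√(1 − 0.968575²) = 4.0206
K = (γ − 1)m₀c² = (4.0206 − 1) × 3727 = 3.0206 × 3727 = 11300 MeV

K ≈ 11300 MeV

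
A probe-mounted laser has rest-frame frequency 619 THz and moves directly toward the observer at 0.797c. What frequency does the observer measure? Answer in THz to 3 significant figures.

Relativistic Doppler: f_obs = f_src √((1+β)/(1−β))
= 619 × √(1.7970/0.20300) = 619 × 2.9753 = 1840 THz

f_obs ≈ 1840 THz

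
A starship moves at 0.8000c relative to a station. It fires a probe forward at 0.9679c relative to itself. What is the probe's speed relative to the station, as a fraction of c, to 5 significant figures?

u ≈ 0.99638c

Relativistic velocity addition: u = (u' + v)/(1 + u'v/c²)
= (0.9679 + 0.8000)/(1 + 0.9679×0.8000) = 1.7679/1.774320 = 0.99638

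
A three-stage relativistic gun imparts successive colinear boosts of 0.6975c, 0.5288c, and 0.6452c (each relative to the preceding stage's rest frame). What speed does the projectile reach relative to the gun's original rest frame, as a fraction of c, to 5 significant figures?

Compose boost 2: (0.5288 + 0.6975)/(1 + 0.5288×0.6975) = 1.2263/1.368838 = 0.8958693
Compose boost 3: (0.6452 + 0.8958693)/(1 + 0.6452×0.8958693) = 1.541069/1.578015 = 0.97659

u ≈ 0.97659c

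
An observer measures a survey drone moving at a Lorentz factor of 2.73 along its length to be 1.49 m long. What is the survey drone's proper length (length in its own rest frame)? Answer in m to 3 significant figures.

γ = 2.73 (given)
L₀ = γL = 2.73 × 1.49 = 4.07 m

L₀ ≈ 4.07 m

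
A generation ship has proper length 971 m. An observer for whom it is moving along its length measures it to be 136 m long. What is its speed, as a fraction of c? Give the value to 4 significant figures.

γ = L₀/L = 971/136 = 7.13971
β = √(1 − 1/γ²) = 0.9901

β ≈ 0.9901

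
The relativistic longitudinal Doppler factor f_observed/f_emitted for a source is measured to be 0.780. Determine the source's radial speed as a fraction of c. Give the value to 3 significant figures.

f_obs/f_src = √((1−β)/(1+β)) = 0.780  ⇒  (1−β)/(1+β) = 0.60840
β = |1 − D²|/(1 + D²) = |1 − 0.60840|/(1 + 0.60840) = 0.243

β ≈ 0.243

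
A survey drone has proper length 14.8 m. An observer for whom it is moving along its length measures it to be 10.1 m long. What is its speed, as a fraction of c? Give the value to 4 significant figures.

β ≈ 0.7309

γ = L₀/L = 14.8/10.1 = 1.46535
β = √(1 − 1/γ²) = 0.7309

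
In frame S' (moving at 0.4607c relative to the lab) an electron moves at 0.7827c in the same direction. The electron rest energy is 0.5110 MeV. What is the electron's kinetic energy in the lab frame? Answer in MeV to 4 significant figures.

K ≈ 0.7476 MeV

u_lab = (0.7827 + 0.4607)/(1 + 0.7827×0.4607) = 0.9138683
γ = 1/√(1 − 0.9138683²) = 2.46299
K = (γ − 1)m₀c² = (2.46299 − 1) × 0.5110 = 1.46299 × 0.5110 = 0.7476 MeV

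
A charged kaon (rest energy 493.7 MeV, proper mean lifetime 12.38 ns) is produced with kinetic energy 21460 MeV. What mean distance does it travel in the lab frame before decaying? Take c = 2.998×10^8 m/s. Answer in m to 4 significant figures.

γ = 1 + K/(m₀c²) = 1 + 21460/493.7 = 44.4677
β = √(1 − 1/γ²) = 0.999747
Dilated lifetime: γτ₀ = 44.4677 × 12.38 ns = 550.510 ns
d = βc·γτ₀ = 0.999747 × (2.998×10^8 m/s) × 5.50510×10^-7 s = 165.0 m

d ≈ 165.0 m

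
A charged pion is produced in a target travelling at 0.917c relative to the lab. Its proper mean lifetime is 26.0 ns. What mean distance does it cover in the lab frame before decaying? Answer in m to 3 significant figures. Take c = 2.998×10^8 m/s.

γ = 1/√(1 − 0.917²) = 2.5070
Dilated lifetime: Δt = γτ₀ = 2.5070 × 26.0 ns = 65.181 ns
d = vΔt = 0.917c × 65.181 ns = 2.7492×10^8 m/s × 6.5181×10^-8 s = 17.9 m

d ≈ 17.9 m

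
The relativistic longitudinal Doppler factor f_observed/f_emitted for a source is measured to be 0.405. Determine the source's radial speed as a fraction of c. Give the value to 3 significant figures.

f_obs/f_src = √((1−β)/(1+β)) = 0.405  ⇒  (1−β)/(1+β) = 0.16403
β = |1 − D²|/(1 + D²) = |1 − 0.16403|/(1 + 0.16403) = 0.718

β ≈ 0.718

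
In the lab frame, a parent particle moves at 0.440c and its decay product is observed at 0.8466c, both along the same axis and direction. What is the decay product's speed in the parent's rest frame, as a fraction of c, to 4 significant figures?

u' ≈ 0.6480c

Inverse velocity addition: u' = (u − v)/(1 − uv/c²)
= (0.8466 − 0.440)/(1 − 0.8466×0.440) = 0.4066/0.627496 = 0.6480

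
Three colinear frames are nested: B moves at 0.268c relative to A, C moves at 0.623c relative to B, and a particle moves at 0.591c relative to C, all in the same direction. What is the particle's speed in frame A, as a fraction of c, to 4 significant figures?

Compose boost 2: (0.623 + 0.268)/(1 + 0.623×0.268) = 0.8910/1.16696 = 0.763520
Compose boost 3: (0.591 + 0.763520)/(1 + 0.591×0.763520) = 1.35452/1.45124 = 0.9334

u ≈ 0.9334c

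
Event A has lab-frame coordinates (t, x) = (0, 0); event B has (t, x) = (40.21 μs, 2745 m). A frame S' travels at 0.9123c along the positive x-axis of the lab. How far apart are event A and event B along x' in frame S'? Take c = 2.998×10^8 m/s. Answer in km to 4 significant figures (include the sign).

Δx' ≈ -20.15 km

γ = 1/√(1 − 0.9123²) = 2.44187
Δx' = γ(Δx − vΔt) = 2.44187 × (2745 m − 0.9123×(2.998×10^8 m/s)×40.21×10^-6 s)
= 2.44187 × (-8252.74 m) = -20.15 km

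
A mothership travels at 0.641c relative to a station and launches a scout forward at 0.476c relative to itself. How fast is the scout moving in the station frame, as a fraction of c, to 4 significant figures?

Compose boost 2: (0.476 + 0.641)/(1 + 0.476×0.641) = 1.117/1.30512 = 0.8559

u ≈ 0.8559c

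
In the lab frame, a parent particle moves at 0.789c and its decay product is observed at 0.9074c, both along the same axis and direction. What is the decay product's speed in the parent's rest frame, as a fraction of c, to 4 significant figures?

u' ≈ 0.4168c

Inverse velocity addition: u' = (u − v)/(1 − uv/c²)
= (0.9074 − 0.789)/(1 − 0.9074×0.789) = 0.1184/0.284061 = 0.4168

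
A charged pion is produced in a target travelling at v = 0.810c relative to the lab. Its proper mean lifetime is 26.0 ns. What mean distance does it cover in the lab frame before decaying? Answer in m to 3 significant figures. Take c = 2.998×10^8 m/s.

γ = 1/√(1 − 0.810²) = 1.7052
Dilated lifetime: Δt = γτ₀ = 1.7052 × 26.0 ns = 44.336 ns
d = vΔt = 0.810c × 44.336 ns = 2.4284×10^8 m/s × 4.4336×10^-8 s = 10.8 m

d ≈ 10.8 m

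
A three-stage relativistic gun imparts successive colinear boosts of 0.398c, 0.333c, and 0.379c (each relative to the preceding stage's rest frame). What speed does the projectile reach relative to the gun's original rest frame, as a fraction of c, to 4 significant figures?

u ≈ 0.8231c

Compose boost 2: (0.333 + 0.398)/(1 + 0.333×0.398) = 0.7310/1.13253 = 0.645455
Compose boost 3: (0.379 + 0.645455)/(1 + 0.379×0.645455) = 1.02446/1.24463 = 0.8231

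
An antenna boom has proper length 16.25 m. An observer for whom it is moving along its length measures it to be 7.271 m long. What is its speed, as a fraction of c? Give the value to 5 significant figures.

γ = L₀/L = 16.25/7.271 = 2.234906
β = √(1 − 1/γ²) = 0.89431

β ≈ 0.89431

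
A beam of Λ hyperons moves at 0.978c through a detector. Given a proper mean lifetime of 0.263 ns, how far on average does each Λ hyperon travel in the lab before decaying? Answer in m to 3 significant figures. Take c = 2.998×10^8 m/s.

γ = 1/√(1 − 0.978²) = 4.7938
Dilated lifetime: Δt = γτ₀ = 4.7938 × 0.263 ns = 1.2608 ns
d = vΔt = 0.978c × 1.2608 ns = 2.9320×10^8 m/s × 1.2608×10^-9 s = 0.370 m

d ≈ 0.370 m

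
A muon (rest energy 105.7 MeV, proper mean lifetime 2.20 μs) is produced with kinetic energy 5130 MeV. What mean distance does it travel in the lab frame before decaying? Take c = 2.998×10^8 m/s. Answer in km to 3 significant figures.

γ = 1 + K/(m₀c²) = 1 + 5130/105.7 = 49.534
β = √(1 − 1/γ²) = 0.99980
Dilated lifetime: γτ₀ = 49.534 × 2.20 μs = 108.97 μs
d = βc·γτ₀ = 0.99980 × (2.998×10^8 m/s) × 0.00010897 s = 32.7 km

d ≈ 32.7 km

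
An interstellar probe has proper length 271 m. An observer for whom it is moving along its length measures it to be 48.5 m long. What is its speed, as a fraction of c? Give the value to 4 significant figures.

γ = L₀/L = 271/48.5 = 5.58763
β = √(1 − 1/γ²) = 0.9839

β ≈ 0.9839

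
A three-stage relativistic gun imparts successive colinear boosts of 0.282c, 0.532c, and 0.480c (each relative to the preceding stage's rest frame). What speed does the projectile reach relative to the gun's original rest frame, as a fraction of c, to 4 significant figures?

u ≈ 0.8866c

Compose boost 2: (0.532 + 0.282)/(1 + 0.532×0.282) = 0.8140/1.15002 = 0.707811
Compose boost 3: (0.480 + 0.707811)/(1 + 0.480×0.707811) = 1.18781/1.33975 = 0.8866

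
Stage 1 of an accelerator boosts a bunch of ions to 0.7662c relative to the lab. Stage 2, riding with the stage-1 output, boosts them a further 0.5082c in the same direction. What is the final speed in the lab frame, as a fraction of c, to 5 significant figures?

u ≈ 0.91724c

Compose boost 2: (0.5082 + 0.7662)/(1 + 0.5082×0.7662) = 1.2744/1.389383 = 0.91724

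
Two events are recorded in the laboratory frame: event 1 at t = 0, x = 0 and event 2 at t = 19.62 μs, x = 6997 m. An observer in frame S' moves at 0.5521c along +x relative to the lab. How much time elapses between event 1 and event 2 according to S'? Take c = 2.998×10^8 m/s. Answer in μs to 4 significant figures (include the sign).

γ = 1/√(1 − 0.5521²) = 1.19936
Δt' = γ(Δt − vΔx/c²) = 1.19936 × (19.62 μs − 0.5521×6997 m / (2.998×10^8 m/s))
= 1.19936 × (6.73460 μs) = 8.077 μs

Δt' ≈ 8.077 μs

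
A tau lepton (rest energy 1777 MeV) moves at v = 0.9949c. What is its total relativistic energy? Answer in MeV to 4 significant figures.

E ≈ 17620 MeV

γ = 1/√(1 − 0.9949²) = 9.91412
E = γm₀c² = 9.91412 × 1777 MeV = 17620 MeV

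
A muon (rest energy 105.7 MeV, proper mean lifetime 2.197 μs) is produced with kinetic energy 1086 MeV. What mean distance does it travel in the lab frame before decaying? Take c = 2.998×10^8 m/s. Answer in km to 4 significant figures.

d ≈ 7.397 km

γ = 1 + K/(m₀c²) = 1 + 1086/105.7 = 11.2744
β = √(1 − 1/γ²) = 0.996059
Dilated lifetime: γτ₀ = 11.2744 × 2.197 μs = 24.7698 μs
d = βc·γτ₀ = 0.996059 × (2.998×10^8 m/s) × 2.47698×10^-5 s = 7.397 km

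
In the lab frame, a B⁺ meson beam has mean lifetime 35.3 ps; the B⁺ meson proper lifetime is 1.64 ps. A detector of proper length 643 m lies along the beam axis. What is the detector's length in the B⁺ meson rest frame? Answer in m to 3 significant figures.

L ≈ 29.9 m

Time dilation ⇒ γ = Δt/τ₀ = 35.3/1.64 = 21.524
Length contraction: L = L₀/γ = 643/21.524 = 29.9 m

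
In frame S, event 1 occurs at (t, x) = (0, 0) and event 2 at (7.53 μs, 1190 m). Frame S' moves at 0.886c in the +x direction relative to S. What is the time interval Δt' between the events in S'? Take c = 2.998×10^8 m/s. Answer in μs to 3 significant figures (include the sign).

γ = 1/√(1 − 0.886²) = 2.1566
Δt' = γ(Δt − vΔx/c²) = 2.1566 × (7.53 μs − 0.886×1190 m / (2.998×10^8 m/s))
= 2.1566 × (4.0132 μs) = 8.65 μs

Δt' ≈ 8.65 μs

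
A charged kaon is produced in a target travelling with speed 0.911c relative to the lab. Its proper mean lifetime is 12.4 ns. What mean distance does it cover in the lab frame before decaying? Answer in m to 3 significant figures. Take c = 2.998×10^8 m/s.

d ≈ 8.21 m

γ = 1/√(1 − 0.911²) = 2.4248
Dilated lifetime: Δt = γτ₀ = 2.4248 × 12.4 ns = 30.067 ns
d = vΔt = 0.911c × 30.067 ns = 2.7312×10^8 m/s × 3.0067×10^-8 s = 8.21 m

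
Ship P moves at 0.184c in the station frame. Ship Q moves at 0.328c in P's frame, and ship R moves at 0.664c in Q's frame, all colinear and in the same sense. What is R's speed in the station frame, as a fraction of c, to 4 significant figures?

Compose boost 2: (0.328 + 0.184)/(1 + 0.328×0.184) = 0.5120/1.06035 = 0.482859
Compose boost 3: (0.664 + 0.482859)/(1 + 0.664×0.482859) = 1.14686/1.32062 = 0.8684

u ≈ 0.8684c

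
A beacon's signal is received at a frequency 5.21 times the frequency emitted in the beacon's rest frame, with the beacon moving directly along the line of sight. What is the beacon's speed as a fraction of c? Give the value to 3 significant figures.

β ≈ 0.929

f_obs/f_src = √((1+β)/(1−β)) = 5.21  ⇒  (1+β)/(1−β) = 27.144
β = |1 − D²|/(1 + D²) = |1 − 27.144|/(1 + 27.144) = 0.929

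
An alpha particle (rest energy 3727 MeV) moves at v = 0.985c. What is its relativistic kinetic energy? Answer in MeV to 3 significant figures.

γ = 1/√(1 − 0.985²) = 5.7953
K = (γ − 1)m₀c² = (5.7953 − 1) × 3727 MeV = 4.7953 × 3727 MeV = 17900 MeV

K ≈ 17900 MeV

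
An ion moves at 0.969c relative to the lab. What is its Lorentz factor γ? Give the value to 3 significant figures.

γ = 1/√(1 − β²) = 1/√(1 − 0.969²) = 1/√(0.061039) = 4.05

γ ≈ 4.05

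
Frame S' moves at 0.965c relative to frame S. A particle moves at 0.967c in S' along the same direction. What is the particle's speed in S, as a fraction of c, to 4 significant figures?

Relativistic velocity addition: u = (u' + v)/(1 + u'v/c²)
= (0.967 + 0.965)/(1 + 0.967×0.965) = 1.932/1.93315 = 0.9994

u ≈ 0.9994c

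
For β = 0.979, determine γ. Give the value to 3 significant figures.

γ = 1/√(1 − β²) = 1/√(1 − 0.979²) = 1/√(0.041559) = 4.91

γ ≈ 4.91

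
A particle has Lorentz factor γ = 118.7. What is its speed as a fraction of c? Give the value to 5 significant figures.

β ≈ 0.99996

β = √(1 − 1/γ²) = √(1 − 1/118.7²) = √(0.9999290) = 0.99996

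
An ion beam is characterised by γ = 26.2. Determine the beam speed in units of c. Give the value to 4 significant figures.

β ≈ 0.9993

β = √(1 − 1/γ²) = √(1 − 1/26.2²) = √(0.998543) = 0.9993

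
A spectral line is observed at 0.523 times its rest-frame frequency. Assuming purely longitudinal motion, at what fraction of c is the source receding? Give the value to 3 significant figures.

β ≈ 0.570

f_obs/f_src = √((1−β)/(1+β)) = 0.523  ⇒  (1−β)/(1+β) = 0.27353
β = |1 − D²|/(1 + D²) = |1 − 0.27353|/(1 + 0.27353) = 0.570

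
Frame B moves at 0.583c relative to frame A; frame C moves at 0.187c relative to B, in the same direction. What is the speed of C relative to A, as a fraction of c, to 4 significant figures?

Compose boost 2: (0.187 + 0.583)/(1 + 0.187×0.583) = 0.7700/1.10902 = 0.6943

u ≈ 0.6943c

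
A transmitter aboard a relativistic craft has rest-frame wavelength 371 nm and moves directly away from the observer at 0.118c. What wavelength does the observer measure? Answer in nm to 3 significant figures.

λ_obs ≈ 418 nm

Relativistic Doppler: λ_obs = λ_src √((1+β)/(1−β))
= 371 × √(1.1180/0.88200) = 371 × 1.1259 = 418 nm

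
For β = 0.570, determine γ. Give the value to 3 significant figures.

γ ≈ 1.22

γ = 1/√(1 − β²) = 1/√(1 − 0.570²) = 1/√(0.67510) = 1.22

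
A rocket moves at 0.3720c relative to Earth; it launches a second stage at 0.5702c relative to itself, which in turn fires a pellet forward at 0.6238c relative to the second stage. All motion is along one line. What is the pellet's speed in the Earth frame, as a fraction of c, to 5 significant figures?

Compose boost 2: (0.5702 + 0.3720)/(1 + 0.5702×0.3720) = 0.94220/1.212114 = 0.7773194
Compose boost 3: (0.6238 + 0.7773194)/(1 + 0.6238×0.7773194) = 1.401119/1.484892 = 0.94358

u ≈ 0.94358c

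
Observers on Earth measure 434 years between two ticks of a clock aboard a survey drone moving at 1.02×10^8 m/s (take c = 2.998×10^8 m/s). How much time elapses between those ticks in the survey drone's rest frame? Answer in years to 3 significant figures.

β = v/c = 1.02×10^8 / 2.998×10^8 = 0.34023
γ = 1/√(1 − 0.34023²) = 1.0634
Proper time: τ₀ = Δt/γ = 434/1.0634 = 408 years

τ₀ ≈ 408 years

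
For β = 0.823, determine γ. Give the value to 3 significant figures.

γ ≈ 1.76

γ = 1/√(1 − β²) = 1/√(1 − 0.823²) = 1/√(0.32267) = 1.76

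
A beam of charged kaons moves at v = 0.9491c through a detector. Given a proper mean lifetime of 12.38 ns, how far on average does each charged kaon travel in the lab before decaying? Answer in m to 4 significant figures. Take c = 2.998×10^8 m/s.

γ = 1/√(1 − 0.9491²) = 3.17486
Dilated lifetime: Δt = γτ₀ = 3.17486 × 12.38 ns = 39.3047 ns
d = vΔt = 0.9491c × 39.3047 ns = 2.84540×10^8 m/s × 3.93047×10^-8 s = 11.18 m

d ≈ 11.18 m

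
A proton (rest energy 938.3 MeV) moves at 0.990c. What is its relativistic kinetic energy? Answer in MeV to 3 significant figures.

K ≈ 5710 MeV

γ = 1/√(1 − 0.990²) = 7.0888
K = (γ − 1)m₀c² = (7.0888 − 1) × 938.3 MeV = 6.0888 × 938.3 MeV = 5710 MeV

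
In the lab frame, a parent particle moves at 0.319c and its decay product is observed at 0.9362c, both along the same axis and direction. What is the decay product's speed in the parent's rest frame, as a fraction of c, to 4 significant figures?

Inverse velocity addition: u' = (u − v)/(1 − uv/c²)
= (0.9362 − 0.319)/(1 − 0.9362×0.319) = 0.6172/0.701352 = 0.8800

u' ≈ 0.8800c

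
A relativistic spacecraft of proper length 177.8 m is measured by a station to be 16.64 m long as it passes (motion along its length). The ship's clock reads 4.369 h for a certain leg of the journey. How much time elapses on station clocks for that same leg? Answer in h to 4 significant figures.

Length contraction ⇒ γ = L₀/L = 177.8/16.64 = 10.6851
Time dilation: Δt = γτ₀ = 10.6851 × 4.369 h = 46.68 h

Δt ≈ 46.68 h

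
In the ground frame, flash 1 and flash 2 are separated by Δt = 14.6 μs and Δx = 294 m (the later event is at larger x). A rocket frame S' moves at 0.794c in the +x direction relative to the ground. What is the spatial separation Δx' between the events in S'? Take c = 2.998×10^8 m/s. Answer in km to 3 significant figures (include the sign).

γ = 1/√(1 − 0.794²) = 1.6450
Δx' = γ(Δx − vΔt) = 1.6450 × (294 m − 0.794×(2.998×10^8 m/s)×14.6×10^-6 s)
= 1.6450 × (-3181.4 m) = -5.23 km

Δx' ≈ -5.23 km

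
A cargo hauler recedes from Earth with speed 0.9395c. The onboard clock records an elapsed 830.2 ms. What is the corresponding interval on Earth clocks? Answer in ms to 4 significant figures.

γ = 1/√(1 − 0.9395²) = 2.91929
Time dilation: Δt = γτ₀ = 2.91929 × 830.2 ms = 2424 ms

Δt ≈ 2424 ms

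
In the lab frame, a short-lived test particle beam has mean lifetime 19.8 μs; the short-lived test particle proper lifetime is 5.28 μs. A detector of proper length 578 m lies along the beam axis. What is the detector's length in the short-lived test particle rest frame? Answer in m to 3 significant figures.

L ≈ 154 m

Time dilation ⇒ γ = Δt/τ₀ = 19.8/5.28 = 3.7500
Length contraction: L = L₀/γ = 578/3.7500 = 154 m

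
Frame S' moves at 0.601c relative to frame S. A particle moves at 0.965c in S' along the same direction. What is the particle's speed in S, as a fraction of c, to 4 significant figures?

Relativistic velocity addition: u = (u' + v)/(1 + u'v/c²)
= (0.965 + 0.601)/(1 + 0.965×0.601) = 1.566/1.57997 = 0.9912

u ≈ 0.9912c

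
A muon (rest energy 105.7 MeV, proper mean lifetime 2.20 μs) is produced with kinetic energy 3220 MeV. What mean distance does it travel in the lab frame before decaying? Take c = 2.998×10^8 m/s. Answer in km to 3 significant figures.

d ≈ 20.7 km

γ = 1 + K/(m₀c²) = 1 + 3220/105.7 = 31.464
β = √(1 − 1/γ²) = 0.99949
Dilated lifetime: γτ₀ = 31.464 × 2.20 μs = 69.220 μs
d = βc·γτ₀ = 0.99949 × (2.998×10^8 m/s) × 6.9220×10^-5 s = 20.7 km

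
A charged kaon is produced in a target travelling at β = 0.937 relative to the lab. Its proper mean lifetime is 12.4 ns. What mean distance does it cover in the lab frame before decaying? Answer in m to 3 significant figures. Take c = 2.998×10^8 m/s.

d ≈ 9.97 m

γ = 1/√(1 − 0.937²) = 2.8626
Dilated lifetime: Δt = γτ₀ = 2.8626 × 12.4 ns = 35.497 ns
d = vΔt = 0.937c × 35.497 ns = 2.8091×10^8 m/s × 3.5497×10^-8 s = 9.97 m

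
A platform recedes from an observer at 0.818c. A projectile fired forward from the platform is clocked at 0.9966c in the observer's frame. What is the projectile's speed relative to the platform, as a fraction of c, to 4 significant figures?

u' ≈ 0.9665c

Inverse velocity addition: u' = (u − v)/(1 − uv/c²)
= (0.9966 − 0.818)/(1 − 0.9966×0.818) = 0.1786/0.184781 = 0.9665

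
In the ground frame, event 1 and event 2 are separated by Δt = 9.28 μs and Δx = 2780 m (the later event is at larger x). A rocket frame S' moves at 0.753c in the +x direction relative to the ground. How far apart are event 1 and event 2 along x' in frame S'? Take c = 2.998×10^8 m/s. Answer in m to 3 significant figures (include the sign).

γ = 1/√(1 − 0.753²) = 1.5197
Δx' = γ(Δx − vΔt) = 1.5197 × (2780 m − 0.753×(2.998×10^8 m/s)×9.28×10^-6 s)
= 1.5197 × (685.05 m) = 1040 m

Δx' ≈ 1040 m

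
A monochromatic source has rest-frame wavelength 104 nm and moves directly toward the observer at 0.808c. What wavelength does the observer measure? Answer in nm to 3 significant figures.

λ_obs ≈ 33.9 nm

Relativistic Doppler: λ_obs = λ_src √((1−β)/(1+β))
= 104 × √(0.19200/1.8080) = 104 × 0.32588 = 33.9 nm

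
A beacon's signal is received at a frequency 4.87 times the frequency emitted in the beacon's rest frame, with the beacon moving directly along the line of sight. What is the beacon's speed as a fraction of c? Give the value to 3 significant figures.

β ≈ 0.919

f_obs/f_src = √((1+β)/(1−β)) = 4.87  ⇒  (1+β)/(1−β) = 23.717
β = |1 − D²|/(1 + D²) = |1 − 23.717|/(1 + 23.717) = 0.919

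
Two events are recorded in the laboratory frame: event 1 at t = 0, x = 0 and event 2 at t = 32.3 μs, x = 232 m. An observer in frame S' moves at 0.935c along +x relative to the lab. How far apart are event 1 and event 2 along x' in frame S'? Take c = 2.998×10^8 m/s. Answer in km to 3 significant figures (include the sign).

γ = 1/√(1 − 0.935²) = 2.8197
Δx' = γ(Δx − vΔt) = 2.8197 × (232 m − 0.935×(2.998×10^8 m/s)×32.3×10^-6 s)
= 2.8197 × (-8822.1 m) = -24.9 km

Δx' ≈ -24.9 km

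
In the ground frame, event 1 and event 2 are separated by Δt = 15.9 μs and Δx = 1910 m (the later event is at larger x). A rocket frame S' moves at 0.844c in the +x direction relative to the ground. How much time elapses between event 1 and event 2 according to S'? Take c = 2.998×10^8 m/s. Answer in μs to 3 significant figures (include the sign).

γ = 1/√(1 − 0.844²) = 1.8645
Δt' = γ(Δt − vΔx/c²) = 1.8645 × (15.9 μs − 0.844×1910 m / (2.998×10^8 m/s))
= 1.8645 × (10.523 μs) = 19.6 μs

Δt' ≈ 19.6 μs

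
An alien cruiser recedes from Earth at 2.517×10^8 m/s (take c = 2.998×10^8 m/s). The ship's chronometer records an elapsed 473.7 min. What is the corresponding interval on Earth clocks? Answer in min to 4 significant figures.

β = v/c = 2.517×10^8 / 2.998×10^8 = 0.839560
γ = 1/√(1 − 0.839560²) = 1.84071
Time dilation: Δt = γτ₀ = 1.84071 × 473.7 min = 871.9 min

Δt ≈ 871.9 min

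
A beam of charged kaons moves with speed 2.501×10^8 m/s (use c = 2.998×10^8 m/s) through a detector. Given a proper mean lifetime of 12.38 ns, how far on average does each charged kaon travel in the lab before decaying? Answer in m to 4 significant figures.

β = v/c = 2.501×10^8 / 2.998×10^8 = 0.834223
γ = 1/√(1 − 0.834223²) = 1.81348
Dilated lifetime: Δt = γτ₀ = 1.81348 × 12.38 ns = 22.4508 ns
d = vΔt = 0.834223c × 22.4508 ns = 2.50100×10^8 m/s × 2.24508×10^-8 s = 5.615 m

d ≈ 5.615 m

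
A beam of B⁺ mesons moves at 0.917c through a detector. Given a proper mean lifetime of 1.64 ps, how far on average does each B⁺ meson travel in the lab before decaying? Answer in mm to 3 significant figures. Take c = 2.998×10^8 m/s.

γ = 1/√(1 − 0.917²) = 2.5070
Dilated lifetime: Δt = γτ₀ = 2.5070 × 1.64 ps = 4.1114 ps
d = vΔt = 0.917c × 4.1114 ps = 2.7492×10^8 m/s × 4.1114×10^-12 s = 1.13 mm

d ≈ 1.13 mm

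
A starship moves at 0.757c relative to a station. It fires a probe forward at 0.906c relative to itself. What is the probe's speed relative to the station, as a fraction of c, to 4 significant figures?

u ≈ 0.9865c

Relativistic velocity addition: u = (u' + v)/(1 + u'v/c²)
= (0.906 + 0.757)/(1 + 0.906×0.757) = 1.663/1.68584 = 0.9865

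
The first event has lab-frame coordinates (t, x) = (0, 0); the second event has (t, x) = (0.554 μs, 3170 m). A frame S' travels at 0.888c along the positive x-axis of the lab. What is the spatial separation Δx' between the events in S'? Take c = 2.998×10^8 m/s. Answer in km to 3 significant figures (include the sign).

Δx' ≈ 6.57 km

γ = 1/√(1 − 0.888²) = 2.1747
Δx' = γ(Δx − vΔt) = 2.1747 × (3170 m − 0.888×(2.998×10^8 m/s)×0.554×10^-6 s)
= 2.1747 × (3022.5 m) = 6.57 km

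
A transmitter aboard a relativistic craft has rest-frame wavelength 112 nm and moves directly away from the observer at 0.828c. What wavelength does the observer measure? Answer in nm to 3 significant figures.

λ_obs ≈ 365 nm

Relativistic Doppler: λ_obs = λ_src √((1+β)/(1−β))
= 112 × √(1.8280/0.17200) = 112 × 3.2600 = 365 nm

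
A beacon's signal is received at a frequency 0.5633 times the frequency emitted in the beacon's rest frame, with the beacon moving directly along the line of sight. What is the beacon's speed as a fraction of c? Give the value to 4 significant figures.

f_obs/f_src = √((1−β)/(1+β)) = 0.5633  ⇒  (1−β)/(1+β) = 0.317307
β = |1 − D²|/(1 + D²) = |1 − 0.317307|/(1 + 0.317307) = 0.5182

β ≈ 0.5182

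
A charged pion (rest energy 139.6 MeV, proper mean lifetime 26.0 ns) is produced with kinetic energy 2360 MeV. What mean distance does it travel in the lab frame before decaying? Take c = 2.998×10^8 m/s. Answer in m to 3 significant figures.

d ≈ 139 m

γ = 1 + K/(m₀c²) = 1 + 2360/139.6 = 17.905
β = √(1 − 1/γ²) = 0.99844
Dilated lifetime: γτ₀ = 17.905 × 26.0 ns = 465.54 ns
d = βc·γτ₀ = 0.99844 × (2.998×10^8 m/s) × 4.6554×10^-7 s = 139 m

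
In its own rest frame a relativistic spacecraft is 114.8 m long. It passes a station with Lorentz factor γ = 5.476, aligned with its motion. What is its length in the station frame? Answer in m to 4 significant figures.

γ = 5.476 (given)
Length contraction: L = L₀/γ = 114.8/5.476 = 20.96 m

L ≈ 20.96 m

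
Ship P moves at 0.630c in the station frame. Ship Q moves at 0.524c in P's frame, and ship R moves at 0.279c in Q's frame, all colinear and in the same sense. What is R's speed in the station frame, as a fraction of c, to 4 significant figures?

Compose boost 2: (0.524 + 0.630)/(1 + 0.524×0.630) = 1.154/1.33012 = 0.867591
Compose boost 3: (0.279 + 0.867591)/(1 + 0.279×0.867591) = 1.14659/1.24206 = 0.9231

u ≈ 0.9231c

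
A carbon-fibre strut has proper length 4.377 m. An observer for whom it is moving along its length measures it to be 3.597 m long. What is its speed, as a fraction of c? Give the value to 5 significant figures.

β ≈ 0.56978

γ = L₀/L = 4.377/3.597 = 1.216847
β = √(1 − 1/γ²) = 0.56978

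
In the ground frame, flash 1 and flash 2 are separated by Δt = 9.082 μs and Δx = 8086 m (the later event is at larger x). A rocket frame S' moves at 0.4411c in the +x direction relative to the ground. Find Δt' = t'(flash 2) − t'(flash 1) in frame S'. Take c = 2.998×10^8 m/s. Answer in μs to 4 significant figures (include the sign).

Δt' ≈ -3.137 μs

γ = 1/√(1 − 0.4411²) = 1.11426
Δt' = γ(Δt − vΔx/c²) = 1.11426 × (9.082 μs − 0.4411×8086 m / (2.998×10^8 m/s))
= 1.11426 × (-2.81505 μs) = -3.137 μs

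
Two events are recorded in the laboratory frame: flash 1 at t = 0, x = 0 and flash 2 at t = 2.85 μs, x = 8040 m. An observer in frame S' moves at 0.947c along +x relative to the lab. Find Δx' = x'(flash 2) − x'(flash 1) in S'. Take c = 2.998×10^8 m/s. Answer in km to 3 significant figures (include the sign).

γ = 1/√(1 − 0.947²) = 3.1130
Δx' = γ(Δx − vΔt) = 3.1130 × (8040 m − 0.947×(2.998×10^8 m/s)×2.85×10^-6 s)
= 3.1130 × (7230.9 m) = 22.5 km

Δx' ≈ 22.5 km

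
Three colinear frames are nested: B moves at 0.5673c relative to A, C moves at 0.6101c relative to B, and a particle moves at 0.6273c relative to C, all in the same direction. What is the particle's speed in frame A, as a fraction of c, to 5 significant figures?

Compose boost 2: (0.6101 + 0.5673)/(1 + 0.6101×0.5673) = 1.1774/1.346110 = 0.8746687
Compose boost 3: (0.6273 + 0.8746687)/(1 + 0.6273×0.8746687) = 1.501969/1.548680 = 0.96984

u ≈ 0.96984c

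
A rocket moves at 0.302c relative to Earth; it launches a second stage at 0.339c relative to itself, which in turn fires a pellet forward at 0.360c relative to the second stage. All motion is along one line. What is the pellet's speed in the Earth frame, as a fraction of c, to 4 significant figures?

u ≈ 0.7785c

Compose boost 2: (0.339 + 0.302)/(1 + 0.339×0.302) = 0.6410/1.10238 = 0.581470
Compose boost 3: (0.360 + 0.581470)/(1 + 0.360×0.581470) = 0.941470/1.20933 = 0.7785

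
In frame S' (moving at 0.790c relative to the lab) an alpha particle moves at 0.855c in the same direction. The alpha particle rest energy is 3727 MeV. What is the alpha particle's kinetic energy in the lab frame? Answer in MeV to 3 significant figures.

K ≈ 15900 MeV

u_lab = (0.855 + 0.790)/(1 + 0.855×0.790) = 0.981826
γ = 1/√(1 − 0.981826²) = 5.2691
K = (γ − 1)m₀c² = (5.2691 − 1) × 3727 = 4.2691 × 3727 = 15900 MeV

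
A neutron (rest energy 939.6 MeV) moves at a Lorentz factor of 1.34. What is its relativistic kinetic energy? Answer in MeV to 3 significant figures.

K ≈ 319 MeV

γ = 1.34 (given)
K = (γ − 1)m₀c² = (1.34 − 1) × 939.6 MeV = 0.34000 × 939.6 MeV = 319 MeV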